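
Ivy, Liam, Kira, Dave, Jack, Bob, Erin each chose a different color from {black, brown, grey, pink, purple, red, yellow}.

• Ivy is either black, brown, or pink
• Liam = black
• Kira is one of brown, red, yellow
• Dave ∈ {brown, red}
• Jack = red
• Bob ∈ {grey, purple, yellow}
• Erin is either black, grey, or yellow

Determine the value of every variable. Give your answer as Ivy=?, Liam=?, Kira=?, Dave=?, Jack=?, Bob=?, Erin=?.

Liam must be black (only option left). Eliminate black elsewhere: Ivy, Erin.
Jack has just one choice, so Jack = red. Remove red from Kira, Dave.
That leaves Dave = brown. Remove brown from Ivy, Kira.
That leaves Ivy = pink.
Kira must be yellow (only option left). Remove yellow from Bob, Erin.
Erin's domain is down to {grey}, so Erin = grey. Eliminate grey elsewhere: Bob.
Bob has just one choice, so Bob = purple.

Ivy=pink, Liam=black, Kira=yellow, Dave=brown, Jack=red, Bob=purple, Erin=grey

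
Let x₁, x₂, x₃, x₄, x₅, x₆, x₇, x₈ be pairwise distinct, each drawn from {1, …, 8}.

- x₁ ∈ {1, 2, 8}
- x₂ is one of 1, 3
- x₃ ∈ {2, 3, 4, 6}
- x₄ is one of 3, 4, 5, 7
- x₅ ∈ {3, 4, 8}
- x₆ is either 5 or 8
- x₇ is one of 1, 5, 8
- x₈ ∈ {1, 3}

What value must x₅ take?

4

The 8 variables draw from only 8 values {1, 2, 3, 4, 5, 6, 7, 8}, so each is used; only x₃ can be 6, hence x₃ = 6.
The 7 still-open variables together cover exactly {1, 2, 3, 4, 5, 7, 8} — 7 values for 7 variables — and 2 appears only in x₁'s list, so x₁ = 2.
The 6 still-open variables together cover exactly {1, 3, 4, 5, 7, 8} — 6 values for 6 variables — and 7 appears only in x₄'s list, so x₄ = 7.
The 5 still-open variables together cover exactly {1, 3, 4, 5, 8} — 5 values for 5 variables — and 4 appears only in x₅'s list, so x₅ = 4.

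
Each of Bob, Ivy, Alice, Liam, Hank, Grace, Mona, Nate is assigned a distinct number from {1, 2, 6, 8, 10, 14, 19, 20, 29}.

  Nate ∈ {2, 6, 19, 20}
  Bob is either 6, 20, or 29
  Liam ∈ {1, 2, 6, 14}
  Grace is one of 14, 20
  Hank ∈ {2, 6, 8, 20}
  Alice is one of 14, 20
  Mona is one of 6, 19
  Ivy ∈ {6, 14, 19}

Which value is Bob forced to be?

29

Among the 8 variables, 1 fits only Liam (and all 8 values in {1, 2, 6, 8, 14, 19, 20, 29} must be used), so Liam = 1.
The 7 still-open variables together cover exactly {2, 6, 8, 14, 19, 20, 29} — 7 values for 7 variables — and 8 appears only in Hank's list, so Hank = 8.
Among the 6 still-open variables, 2 fits only Nate (and all 6 values in {2, 6, 14, 19, 20, 29} must be used), so Nate = 2.
The 5 still-open variables together cover exactly {6, 14, 19, 20, 29} — 5 values for 5 variables — and 29 appears only in Bob's list, so Bob = 29.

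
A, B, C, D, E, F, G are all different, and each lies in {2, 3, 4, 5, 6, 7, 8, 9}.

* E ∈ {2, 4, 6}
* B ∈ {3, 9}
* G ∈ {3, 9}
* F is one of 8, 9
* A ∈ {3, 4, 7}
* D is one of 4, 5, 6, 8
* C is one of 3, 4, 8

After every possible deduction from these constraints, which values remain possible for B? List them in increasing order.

3, 9

The 2 variables B and G are confined to {3, 9}, which locks those values in; drop them from A, C, F.
F has just one choice, so F = 8. Strike 8 from C, D.
That leaves C = 4. Eliminate 4 elsewhere: A, D, E.
A must be 7 (only option left).
No further eliminations apply; B can still be any of 3, 9.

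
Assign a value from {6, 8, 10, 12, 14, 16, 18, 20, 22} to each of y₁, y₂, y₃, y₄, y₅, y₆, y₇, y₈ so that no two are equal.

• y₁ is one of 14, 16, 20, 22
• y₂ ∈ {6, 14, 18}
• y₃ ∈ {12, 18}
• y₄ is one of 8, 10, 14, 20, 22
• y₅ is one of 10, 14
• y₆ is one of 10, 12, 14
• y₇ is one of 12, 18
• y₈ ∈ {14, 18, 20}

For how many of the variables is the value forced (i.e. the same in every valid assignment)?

y₃ and y₇ share exactly the 2 values {12, 18}; by pigeonhole those values go to them, so strike 12, 18 from y₂, y₆, y₈.
The 2 variables y₅ and y₆ are confined to {10, 14}, which locks those values in; drop them from y₁, y₂, y₄, y₈.
y₂'s domain is down to {6}, so y₂ = 6.
y₈ has just one choice, so y₈ = 20. Strike 20 from y₁, y₄.
Determined: y₂=6, y₈=20. The other variables each still have more than one consistent value. That makes 2.

2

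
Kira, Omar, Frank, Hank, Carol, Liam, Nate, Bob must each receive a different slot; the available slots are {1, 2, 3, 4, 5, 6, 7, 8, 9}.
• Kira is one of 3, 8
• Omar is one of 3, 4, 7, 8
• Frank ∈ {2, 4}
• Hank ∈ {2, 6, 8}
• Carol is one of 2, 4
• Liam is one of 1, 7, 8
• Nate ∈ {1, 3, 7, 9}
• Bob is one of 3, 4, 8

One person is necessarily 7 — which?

Omar

The 8 variables together cover exactly {1, 2, 3, 4, 6, 7, 8, 9} — 8 values for 8 variables — and 6 appears only in Hank's list, so Hank = 6.
The 7 still-open variables draw from only 7 values {1, 2, 3, 4, 7, 8, 9}, so each is used; only Nate can be 9, hence Nate = 9.
The 6 still-open variables together cover exactly {1, 2, 3, 4, 7, 8} — 6 values for 6 variables — and 1 appears only in Liam's list, so Liam = 1.
The 5 still-open variables together cover exactly {2, 3, 4, 7, 8} — 5 values for 5 variables — and 7 appears only in Omar's list, so Omar = 7.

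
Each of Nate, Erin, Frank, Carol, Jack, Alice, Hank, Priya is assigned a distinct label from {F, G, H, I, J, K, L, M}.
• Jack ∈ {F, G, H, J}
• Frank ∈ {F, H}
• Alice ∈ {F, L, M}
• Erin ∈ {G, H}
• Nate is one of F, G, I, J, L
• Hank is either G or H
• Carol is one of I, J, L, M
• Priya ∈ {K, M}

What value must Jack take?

Among the 8 variables, K fits only Priya (and all 8 values in {F, G, H, I, J, K, L, M} must be used), so Priya = K.
Erin and Hank between them cover only {G, H} — a naked pair. Remove those values from Nate, Frank, Jack.
Frank has just one choice, so Frank = F. So Nate, Jack, Alice can't be F.
So Jack = J.

J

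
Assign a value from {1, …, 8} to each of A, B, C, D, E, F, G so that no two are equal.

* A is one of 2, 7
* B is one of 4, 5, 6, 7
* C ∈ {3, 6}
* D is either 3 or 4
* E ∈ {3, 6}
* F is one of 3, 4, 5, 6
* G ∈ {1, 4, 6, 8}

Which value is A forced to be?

2

C and E share exactly the 2 values {3, 6}; by pigeonhole those values go to them, so strike 3, 6 from B, D, F, G.
D's domain is down to {4}, so D = 4. So B, F, G can't be 4.
That leaves F = 5. Remove 5 from B.
That leaves B = 7. Remove 7 from A.
So A = 2.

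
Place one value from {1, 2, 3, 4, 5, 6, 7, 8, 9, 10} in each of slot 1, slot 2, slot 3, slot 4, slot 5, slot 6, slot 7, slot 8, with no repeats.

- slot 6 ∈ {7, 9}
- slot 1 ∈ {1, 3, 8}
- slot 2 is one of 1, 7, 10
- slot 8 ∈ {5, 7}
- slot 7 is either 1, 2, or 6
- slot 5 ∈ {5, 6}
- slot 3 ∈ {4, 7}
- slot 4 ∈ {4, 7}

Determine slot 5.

The 2 variables slot 3 and slot 4 are confined to {4, 7}, which locks those values in; drop them from slot 2, slot 6, slot 8.
slot 6's domain is down to {9}, so slot 6 = 9.
That leaves slot 8 = 5. Eliminate 5 elsewhere: slot 5.
So slot 5 = 6.

6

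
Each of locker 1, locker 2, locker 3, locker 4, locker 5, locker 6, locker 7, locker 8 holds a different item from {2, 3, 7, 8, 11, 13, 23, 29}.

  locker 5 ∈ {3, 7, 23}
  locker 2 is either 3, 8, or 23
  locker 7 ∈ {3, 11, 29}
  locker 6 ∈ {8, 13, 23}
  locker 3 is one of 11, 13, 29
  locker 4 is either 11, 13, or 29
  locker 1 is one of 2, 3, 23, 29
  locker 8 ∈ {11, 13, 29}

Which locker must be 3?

locker 7

Among the 8 variables, 2 fits only locker 1 (and all 8 values in {2, 3, 7, 8, 11, 13, 23, 29} must be used), so locker 1 = 2.
The 7 still-open variables together cover exactly {3, 7, 8, 11, 13, 23, 29} — 7 values for 7 variables — and 7 appears only in locker 5's list, so locker 5 = 7.
The 3 variables locker 3, locker 4, locker 8 are confined to {11, 13, 29}, which locks those values in; drop them from locker 6, locker 7.
So 3 goes to locker 7.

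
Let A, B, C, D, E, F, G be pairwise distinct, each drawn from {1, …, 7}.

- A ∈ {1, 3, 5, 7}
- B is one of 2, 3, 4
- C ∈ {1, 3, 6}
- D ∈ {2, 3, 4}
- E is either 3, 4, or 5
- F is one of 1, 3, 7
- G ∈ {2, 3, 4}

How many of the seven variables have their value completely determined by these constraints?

The 7 variables together cover exactly {1, 2, 3, 4, 5, 6, 7} — 7 values for 7 variables — and 6 appears only in C's list, so C = 6.
The 3 variables B, D, G are confined to {2, 3, 4}, which locks those values in; drop them from A, E, F.
E must be 5 (only option left). Strike 5 from A.
Determined: C=6, E=5. The other variables each still have more than one consistent value. That makes 2.

2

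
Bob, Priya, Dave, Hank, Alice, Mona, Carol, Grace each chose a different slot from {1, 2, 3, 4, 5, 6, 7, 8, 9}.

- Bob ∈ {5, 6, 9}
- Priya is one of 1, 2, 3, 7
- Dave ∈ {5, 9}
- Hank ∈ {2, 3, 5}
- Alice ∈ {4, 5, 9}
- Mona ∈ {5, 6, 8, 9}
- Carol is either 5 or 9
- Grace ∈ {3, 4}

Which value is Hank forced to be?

Dave and Carol share exactly the 2 values {5, 9}; by pigeonhole those values go to them, so strike 5, 9 from Bob, Hank, Alice, Mona.
That leaves Bob = 6. Remove 6 from Mona.
Alice has just one choice, so Alice = 4. So Grace can't be 4.
That leaves Mona = 8.
Grace's domain is down to {3}, so Grace = 3. Eliminate 3 elsewhere: Priya, Hank.
So Hank = 2.

2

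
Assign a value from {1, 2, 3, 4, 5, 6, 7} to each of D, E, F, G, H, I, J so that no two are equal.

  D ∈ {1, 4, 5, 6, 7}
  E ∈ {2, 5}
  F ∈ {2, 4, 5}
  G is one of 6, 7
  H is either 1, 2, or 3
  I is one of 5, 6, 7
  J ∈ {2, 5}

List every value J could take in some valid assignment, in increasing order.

The 7 variables draw from only 7 values {1, 2, 3, 4, 5, 6, 7}, so each is used; only H can be 3, hence H = 3.
The 6 still-open variables draw from only 6 values {1, 2, 4, 5, 6, 7}, so each is used; only D can be 1, hence D = 1.
The 5 still-open variables together cover exactly {2, 4, 5, 6, 7} — 5 values for 5 variables — and 4 appears only in F's list, so F = 4.
E and J share exactly the 2 values {2, 5}; by pigeonhole those values go to them, so strike 2, 5 from I.
No further eliminations apply; J can still be any of 2, 5.

2, 5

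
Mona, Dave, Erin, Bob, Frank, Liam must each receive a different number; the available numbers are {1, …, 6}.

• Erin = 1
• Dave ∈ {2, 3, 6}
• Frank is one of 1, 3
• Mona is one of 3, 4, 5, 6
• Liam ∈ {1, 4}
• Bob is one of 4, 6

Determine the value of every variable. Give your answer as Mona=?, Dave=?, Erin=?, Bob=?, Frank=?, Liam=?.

Mona=5, Dave=2, Erin=1, Bob=6, Frank=3, Liam=4

Erin must be 1 (only option left). Remove 1 from Frank, Liam.
Frank has just one choice, so Frank = 3. Eliminate 3 elsewhere: Mona, Dave.
Liam has just one choice, so Liam = 4. So Mona, Bob can't be 4.
Bob must be 6 (only option left). So Mona, Dave can't be 6.
Mona has just one choice, so Mona = 5.
Dave has just one choice, so Dave = 2.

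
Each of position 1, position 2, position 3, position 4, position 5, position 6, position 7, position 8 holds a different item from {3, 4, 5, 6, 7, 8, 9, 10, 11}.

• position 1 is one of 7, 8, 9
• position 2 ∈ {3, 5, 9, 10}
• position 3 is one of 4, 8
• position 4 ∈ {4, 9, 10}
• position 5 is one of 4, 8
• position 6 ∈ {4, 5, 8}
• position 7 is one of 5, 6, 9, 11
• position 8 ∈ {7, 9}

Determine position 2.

position 3 and position 5 between them cover only {4, 8} — a naked pair. Remove those values from position 1, position 4, position 6.
position 6 has just one choice, so position 6 = 5. So position 2, position 7 can't be 5.
position 1 and position 8 between them cover only {7, 9} — a naked pair. Remove those values from position 2, position 4, position 7.
position 4's domain is down to {10}, so position 4 = 10. Remove 10 from position 2.
So position 2 = 3.

3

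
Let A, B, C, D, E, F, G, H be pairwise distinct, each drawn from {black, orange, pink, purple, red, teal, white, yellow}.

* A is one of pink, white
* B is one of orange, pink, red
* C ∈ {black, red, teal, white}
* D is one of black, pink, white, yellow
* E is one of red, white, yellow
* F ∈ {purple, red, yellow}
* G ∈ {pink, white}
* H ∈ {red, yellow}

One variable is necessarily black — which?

The 8 variables together cover exactly {black, orange, pink, purple, red, teal, white, yellow} — 8 values for 8 variables — and orange appears only in B's list, so B = orange.
Among the 7 still-open variables, purple fits only F (and all 7 values in {black, pink, purple, red, teal, white, yellow} must be used), so F = purple.
The 6 still-open variables draw from only 6 values {black, pink, red, teal, white, yellow}, so each is used; only C can be teal, hence C = teal.
The 5 still-open variables together cover exactly {black, pink, red, white, yellow} — 5 values for 5 variables — and black appears only in D's list, so D = black.

D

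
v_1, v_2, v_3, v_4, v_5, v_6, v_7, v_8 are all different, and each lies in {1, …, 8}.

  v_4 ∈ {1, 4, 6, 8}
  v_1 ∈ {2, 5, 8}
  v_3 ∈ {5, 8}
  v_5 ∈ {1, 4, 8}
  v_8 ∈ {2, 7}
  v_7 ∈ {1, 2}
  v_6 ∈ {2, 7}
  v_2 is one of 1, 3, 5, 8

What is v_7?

1

Among the 8 variables, 3 fits only v_2 (and all 8 values in {1, 2, 3, 4, 5, 6, 7, 8} must be used), so v_2 = 3.
The 7 still-open variables draw from only 7 values {1, 2, 4, 5, 6, 7, 8}, so each is used; only v_4 can be 6, hence v_4 = 6.
The 6 still-open variables draw from only 6 values {1, 2, 4, 5, 7, 8}, so each is used; only v_5 can be 4, hence v_5 = 4.
Among the 5 still-open variables, 1 fits only v_7 (and all 5 values in {1, 2, 5, 7, 8} must be used), so v_7 = 1.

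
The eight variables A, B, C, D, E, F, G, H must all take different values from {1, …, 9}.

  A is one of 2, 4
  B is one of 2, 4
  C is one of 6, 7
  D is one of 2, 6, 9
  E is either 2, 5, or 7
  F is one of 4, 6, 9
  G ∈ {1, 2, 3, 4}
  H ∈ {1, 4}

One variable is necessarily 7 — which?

Among the 8 variables, 3 fits only G (and all 8 values in {1, 2, 3, 4, 5, 6, 7, 9} must be used), so G = 3.
The 7 still-open variables draw from only 7 values {1, 2, 4, 5, 6, 7, 9}, so each is used; only H can be 1, hence H = 1.
The 6 still-open variables draw from only 6 values {2, 4, 5, 6, 7, 9}, so each is used; only E can be 5, hence E = 5.
Among the 5 still-open variables, 7 fits only C (and all 5 values in {2, 4, 6, 7, 9} must be used), so C = 7.

C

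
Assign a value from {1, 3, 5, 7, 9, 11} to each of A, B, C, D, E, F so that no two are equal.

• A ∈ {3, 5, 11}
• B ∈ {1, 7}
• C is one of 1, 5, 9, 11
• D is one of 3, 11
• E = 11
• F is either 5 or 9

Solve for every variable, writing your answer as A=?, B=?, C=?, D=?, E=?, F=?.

A=5, B=7, C=1, D=3, E=11, F=9

E has just one choice, so E = 11. Eliminate 11 elsewhere: A, C, D.
D's domain is down to {3}, so D = 3. So A can't be 3.
A has just one choice, so A = 5. Eliminate 5 elsewhere: C, F.
F's domain is down to {9}, so F = 9. Strike 9 from C.
C has just one choice, so C = 1. Eliminate 1 elsewhere: B.
That leaves B = 7.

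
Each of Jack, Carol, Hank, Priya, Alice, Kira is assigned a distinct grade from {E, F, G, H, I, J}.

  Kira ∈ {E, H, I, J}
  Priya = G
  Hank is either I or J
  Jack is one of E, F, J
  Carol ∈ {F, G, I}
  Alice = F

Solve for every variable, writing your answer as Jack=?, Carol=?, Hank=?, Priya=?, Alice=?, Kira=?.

Jack=E, Carol=I, Hank=J, Priya=G, Alice=F, Kira=H

Priya's domain is down to {G}, so Priya = G. Strike G from Carol.
Alice has just one choice, so Alice = F. So Jack, Carol can't be F.
Carol has just one choice, so Carol = I. Eliminate I elsewhere: Hank, Kira.
Hank must be J (only option left). Remove J from Jack, Kira.
Jack must be E (only option left). Strike E from Kira.
Kira must be H (only option left).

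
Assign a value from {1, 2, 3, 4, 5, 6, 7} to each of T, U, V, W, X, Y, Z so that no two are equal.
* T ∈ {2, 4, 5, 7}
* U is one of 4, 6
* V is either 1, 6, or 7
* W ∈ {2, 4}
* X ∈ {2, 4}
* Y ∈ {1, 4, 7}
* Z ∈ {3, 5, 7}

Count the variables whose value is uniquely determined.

The 7 variables draw from only 7 values {1, 2, 3, 4, 5, 6, 7}, so each is used; only Z can be 3, hence Z = 3.
Among the 6 still-open variables, 5 fits only T (and all 6 values in {1, 2, 4, 5, 6, 7} must be used), so T = 5.
The 2 variables W and X are confined to {2, 4}, which locks those values in; drop them from U, Y.
U's domain is down to {6}, so U = 6. Eliminate 6 elsewhere: V.
Determined: T=5, U=6, Z=3. The other variables each still have more than one consistent value. That makes 3.

3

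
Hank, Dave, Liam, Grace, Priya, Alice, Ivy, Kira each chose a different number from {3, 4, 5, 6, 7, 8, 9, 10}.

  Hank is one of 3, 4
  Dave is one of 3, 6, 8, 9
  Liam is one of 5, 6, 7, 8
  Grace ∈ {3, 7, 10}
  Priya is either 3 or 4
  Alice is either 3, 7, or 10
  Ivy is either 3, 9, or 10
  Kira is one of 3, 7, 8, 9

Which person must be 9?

Among the 8 variables, 5 fits only Liam (and all 8 values in {3, 4, 5, 6, 7, 8, 9, 10} must be used), so Liam = 5.
Among the 7 still-open variables, 6 fits only Dave (and all 7 values in {3, 4, 6, 7, 8, 9, 10} must be used), so Dave = 6.
Among the 6 still-open variables, 8 fits only Kira (and all 6 values in {3, 4, 7, 8, 9, 10} must be used), so Kira = 8.
The 5 still-open variables draw from only 5 values {3, 4, 7, 9, 10}, so each is used; only Ivy can be 9, hence Ivy = 9.

Ivy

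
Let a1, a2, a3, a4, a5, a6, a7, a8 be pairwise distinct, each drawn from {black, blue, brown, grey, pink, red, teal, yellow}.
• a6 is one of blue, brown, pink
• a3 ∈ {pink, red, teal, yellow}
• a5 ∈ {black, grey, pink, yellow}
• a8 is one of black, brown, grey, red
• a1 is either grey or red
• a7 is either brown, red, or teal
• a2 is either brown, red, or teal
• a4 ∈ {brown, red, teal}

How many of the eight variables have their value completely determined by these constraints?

Among the 8 variables, blue fits only a6 (and all 8 values in {black, blue, brown, grey, pink, red, teal, yellow} must be used), so a6 = blue.
a2, a4, a7 between them cover only {brown, red, teal} — a naked triple. Remove those values from a1, a3, a8.
a1 has just one choice, so a1 = grey. Eliminate grey elsewhere: a5, a8.
a8 must be black (only option left). Strike black from a5.
Determined: a1=grey, a6=blue, a8=black. The other variables each still have more than one consistent value. That makes 3.

3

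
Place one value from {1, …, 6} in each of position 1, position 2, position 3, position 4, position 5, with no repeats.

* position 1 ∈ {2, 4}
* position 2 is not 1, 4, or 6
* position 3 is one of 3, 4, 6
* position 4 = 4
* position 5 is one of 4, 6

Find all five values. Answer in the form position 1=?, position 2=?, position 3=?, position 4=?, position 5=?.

position 1=2, position 2=5, position 3=3, position 4=4, position 5=6

position 4 must be 4 (only option left). So position 1, position 3, position 5 can't be 4.
position 5 must be 6 (only option left). Eliminate 6 elsewhere: position 3.
That leaves position 1 = 2. So position 2 can't be 2.
position 3 has just one choice, so position 3 = 3. Remove 3 from position 2.
position 2's domain is down to {5}, so position 2 = 5.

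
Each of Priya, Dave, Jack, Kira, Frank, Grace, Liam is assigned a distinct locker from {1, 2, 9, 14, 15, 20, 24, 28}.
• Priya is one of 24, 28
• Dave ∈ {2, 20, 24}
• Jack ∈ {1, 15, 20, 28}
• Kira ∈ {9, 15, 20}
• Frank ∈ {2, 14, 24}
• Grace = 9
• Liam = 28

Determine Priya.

Grace has just one choice, so Grace = 9. Remove 9 from Kira.
Liam's domain is down to {28}, so Liam = 28. Eliminate 28 elsewhere: Priya, Jack.
So Priya = 24.

24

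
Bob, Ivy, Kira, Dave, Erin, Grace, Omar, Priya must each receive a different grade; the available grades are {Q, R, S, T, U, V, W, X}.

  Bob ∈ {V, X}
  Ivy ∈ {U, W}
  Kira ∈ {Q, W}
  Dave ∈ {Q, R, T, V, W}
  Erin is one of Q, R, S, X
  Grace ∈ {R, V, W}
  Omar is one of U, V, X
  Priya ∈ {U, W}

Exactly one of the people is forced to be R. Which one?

The 8 variables together cover exactly {Q, R, S, T, U, V, W, X} — 8 values for 8 variables — and S appears only in Erin's list, so Erin = S.
Among the 7 still-open variables, T fits only Dave (and all 7 values in {Q, R, T, U, V, W, X} must be used), so Dave = T.
The 6 still-open variables together cover exactly {Q, R, U, V, W, X} — 6 values for 6 variables — and Q appears only in Kira's list, so Kira = Q.
The 5 still-open variables together cover exactly {R, U, V, W, X} — 5 values for 5 variables — and R appears only in Grace's list, so Grace = R.

Grace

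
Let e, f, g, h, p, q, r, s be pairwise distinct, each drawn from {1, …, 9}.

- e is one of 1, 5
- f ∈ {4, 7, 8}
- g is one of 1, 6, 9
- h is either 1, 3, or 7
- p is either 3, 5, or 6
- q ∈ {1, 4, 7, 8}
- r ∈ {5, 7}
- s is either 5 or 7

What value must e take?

The 8 variables together cover exactly {1, 3, 4, 5, 6, 7, 8, 9} — 8 values for 8 variables — and 9 appears only in g's list, so g = 9.
The 7 still-open variables draw from only 7 values {1, 3, 4, 5, 6, 7, 8}, so each is used; only p can be 6, hence p = 6.
The 6 still-open variables draw from only 6 values {1, 3, 4, 5, 7, 8}, so each is used; only h can be 3, hence h = 3.
r and s between them cover only {5, 7} — a naked pair. Remove those values from e, f, q.
So e = 1.

1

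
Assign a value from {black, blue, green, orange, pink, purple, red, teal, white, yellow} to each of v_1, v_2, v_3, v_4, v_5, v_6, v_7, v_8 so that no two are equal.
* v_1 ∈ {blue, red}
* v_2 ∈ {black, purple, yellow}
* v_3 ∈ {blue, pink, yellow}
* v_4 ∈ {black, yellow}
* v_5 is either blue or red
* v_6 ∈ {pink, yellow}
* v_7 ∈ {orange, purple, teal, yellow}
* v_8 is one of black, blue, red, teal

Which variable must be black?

The 8 variables draw from only 8 values {black, blue, orange, pink, purple, red, teal, yellow}, so each is used; only v_7 can be orange, hence v_7 = orange.
The 7 still-open variables together cover exactly {black, blue, pink, purple, red, teal, yellow} — 7 values for 7 variables — and purple appears only in v_2's list, so v_2 = purple.
The 6 still-open variables together cover exactly {black, blue, pink, red, teal, yellow} — 6 values for 6 variables — and teal appears only in v_8's list, so v_8 = teal.
The 5 still-open variables together cover exactly {black, blue, pink, red, yellow} — 5 values for 5 variables — and black appears only in v_4's list, so v_4 = black.

v_4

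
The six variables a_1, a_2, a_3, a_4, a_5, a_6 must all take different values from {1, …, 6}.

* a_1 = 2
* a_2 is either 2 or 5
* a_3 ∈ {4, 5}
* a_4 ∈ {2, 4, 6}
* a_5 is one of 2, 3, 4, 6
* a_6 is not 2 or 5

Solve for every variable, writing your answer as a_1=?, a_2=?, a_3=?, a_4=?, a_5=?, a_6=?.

a_1=2, a_2=5, a_3=4, a_4=6, a_5=3, a_6=1

a_1 must be 2 (only option left). Eliminate 2 elsewhere: a_2, a_4, a_5.
a_2's domain is down to {5}, so a_2 = 5. Eliminate 5 elsewhere: a_3.
a_3's domain is down to {4}, so a_3 = 4. Remove 4 from a_4, a_5, a_6.
a_4's domain is down to {6}, so a_4 = 6. So a_5, a_6 can't be 6.
a_5's domain is down to {3}, so a_5 = 3. Eliminate 3 elsewhere: a_6.
That leaves a_6 = 1.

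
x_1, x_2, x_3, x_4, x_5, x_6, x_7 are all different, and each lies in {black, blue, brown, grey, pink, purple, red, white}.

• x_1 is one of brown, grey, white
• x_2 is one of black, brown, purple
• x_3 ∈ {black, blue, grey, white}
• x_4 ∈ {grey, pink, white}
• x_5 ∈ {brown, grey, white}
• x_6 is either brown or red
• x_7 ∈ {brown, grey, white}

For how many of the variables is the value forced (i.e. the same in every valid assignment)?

2

x_1, x_5, x_7 between them cover only {brown, grey, white} — a naked triple. Remove those values from x_2, x_3, x_4, x_6.
x_4 must be pink (only option left).
x_6 has just one choice, so x_6 = red.
Determined: x_4=pink, x_6=red. The other variables each still have more than one consistent value. That makes 2.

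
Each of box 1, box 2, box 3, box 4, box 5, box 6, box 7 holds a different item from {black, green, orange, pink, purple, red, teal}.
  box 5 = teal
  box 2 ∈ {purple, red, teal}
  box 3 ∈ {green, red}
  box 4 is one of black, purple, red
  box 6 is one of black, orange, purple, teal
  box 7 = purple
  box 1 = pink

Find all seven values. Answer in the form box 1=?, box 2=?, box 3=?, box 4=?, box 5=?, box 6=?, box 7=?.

box 1's domain is down to {pink}, so box 1 = pink.
box 5's domain is down to {teal}, so box 5 = teal. Eliminate teal elsewhere: box 2, box 6.
box 7 must be purple (only option left). Remove purple from box 2, box 4, box 6.
box 2's domain is down to {red}, so box 2 = red. Eliminate red elsewhere: box 3, box 4.
box 3 has just one choice, so box 3 = green.
That leaves box 4 = black. So box 6 can't be black.
box 6 must be orange (only option left).

box 1=pink, box 2=red, box 3=green, box 4=black, box 5=teal, box 6=orange, box 7=purple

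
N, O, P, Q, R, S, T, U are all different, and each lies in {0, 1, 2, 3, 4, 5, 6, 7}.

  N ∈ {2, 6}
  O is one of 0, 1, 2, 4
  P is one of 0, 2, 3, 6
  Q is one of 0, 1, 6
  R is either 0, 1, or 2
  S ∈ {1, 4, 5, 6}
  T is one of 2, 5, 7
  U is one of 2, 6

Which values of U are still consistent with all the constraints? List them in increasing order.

2, 6

The 8 variables together cover exactly {0, 1, 2, 3, 4, 5, 6, 7} — 8 values for 8 variables — and 3 appears only in P's list, so P = 3.
The 7 still-open variables together cover exactly {0, 1, 2, 4, 5, 6, 7} — 7 values for 7 variables — and 7 appears only in T's list, so T = 7.
The 6 still-open variables draw from only 6 values {0, 1, 2, 4, 5, 6}, so each is used; only S can be 5, hence S = 5.
Among the 5 still-open variables, 4 fits only O (and all 5 values in {0, 1, 2, 4, 6} must be used), so O = 4.
N and U share exactly the 2 values {2, 6}; by pigeonhole those values go to them, so strike 2, 6 from Q, R.
No further eliminations apply; U can still be any of 2, 6.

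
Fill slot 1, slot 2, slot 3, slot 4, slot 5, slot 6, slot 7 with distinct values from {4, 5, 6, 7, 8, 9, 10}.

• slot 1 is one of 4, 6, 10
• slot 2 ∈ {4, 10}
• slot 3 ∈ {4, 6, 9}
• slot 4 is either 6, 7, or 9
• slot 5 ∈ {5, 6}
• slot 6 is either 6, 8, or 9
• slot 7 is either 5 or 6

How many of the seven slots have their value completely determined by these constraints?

The 7 variables draw from only 7 values {4, 5, 6, 7, 8, 9, 10}, so each is used; only slot 4 can be 7, hence slot 4 = 7.
The 6 still-open variables draw from only 6 values {4, 5, 6, 8, 9, 10}, so each is used; only slot 6 can be 8, hence slot 6 = 8.
The 5 still-open variables draw from only 5 values {4, 5, 6, 9, 10}, so each is used; only slot 3 can be 9, hence slot 3 = 9.
The 2 variables slot 5 and slot 7 are confined to {5, 6}, which locks those values in; drop them from slot 1.
Determined: slot 3=9, slot 4=7, slot 6=8. The other slots each still have more than one consistent value. That makes 3.

3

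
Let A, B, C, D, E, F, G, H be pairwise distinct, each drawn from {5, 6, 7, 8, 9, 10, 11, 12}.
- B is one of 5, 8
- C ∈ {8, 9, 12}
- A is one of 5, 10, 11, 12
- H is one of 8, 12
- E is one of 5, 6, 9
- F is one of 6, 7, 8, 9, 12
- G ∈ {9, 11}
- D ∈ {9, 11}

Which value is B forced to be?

Among the 8 variables, 7 fits only F (and all 8 values in {5, 6, 7, 8, 9, 10, 11, 12} must be used), so F = 7.
Among the 7 still-open variables, 6 fits only E (and all 7 values in {5, 6, 8, 9, 10, 11, 12} must be used), so E = 6.
The 6 still-open variables draw from only 6 values {5, 8, 9, 10, 11, 12}, so each is used; only A can be 10, hence A = 10.
The 5 still-open variables draw from only 5 values {5, 8, 9, 11, 12}, so each is used; only B can be 5, hence B = 5.

5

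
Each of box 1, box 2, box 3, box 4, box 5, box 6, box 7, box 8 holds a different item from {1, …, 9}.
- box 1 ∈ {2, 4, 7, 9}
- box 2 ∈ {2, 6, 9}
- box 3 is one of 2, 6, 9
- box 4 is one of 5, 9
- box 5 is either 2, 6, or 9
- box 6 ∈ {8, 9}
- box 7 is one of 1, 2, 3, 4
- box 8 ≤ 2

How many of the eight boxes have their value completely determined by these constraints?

The 3 variables box 2, box 3, box 5 are confined to {2, 6, 9}, which locks those values in; drop them from box 1, box 4, box 6, box 7, box 8.
That leaves box 4 = 5.
box 6's domain is down to {8}, so box 6 = 8.
box 8 must be 1 (only option left). Strike 1 from box 7.
Determined: box 4=5, box 6=8, box 8=1. The other boxes each still have more than one consistent value. That makes 3.

3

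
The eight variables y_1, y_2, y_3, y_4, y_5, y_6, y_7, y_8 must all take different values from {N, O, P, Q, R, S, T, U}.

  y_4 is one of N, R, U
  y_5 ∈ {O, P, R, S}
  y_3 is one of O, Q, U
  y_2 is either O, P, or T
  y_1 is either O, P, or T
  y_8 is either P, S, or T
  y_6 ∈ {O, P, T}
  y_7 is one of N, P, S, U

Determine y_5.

R

The 8 variables together cover exactly {N, O, P, Q, R, S, T, U} — 8 values for 8 variables — and Q appears only in y_3's list, so y_3 = Q.
y_1, y_2, y_6 between them cover only {O, P, T} — a naked triple. Remove those values from y_5, y_7, y_8.
y_8's domain is down to {S}, so y_8 = S. Strike S from y_5, y_7.
So y_5 = R.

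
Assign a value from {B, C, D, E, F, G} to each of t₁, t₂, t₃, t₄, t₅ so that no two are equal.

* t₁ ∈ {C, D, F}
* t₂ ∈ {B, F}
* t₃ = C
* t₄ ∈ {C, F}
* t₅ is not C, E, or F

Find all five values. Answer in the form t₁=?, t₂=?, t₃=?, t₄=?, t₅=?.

t₃'s domain is down to {C}, so t₃ = C. So t₁, t₄ can't be C.
t₄ must be F (only option left). Remove F from t₁, t₂.
t₁'s domain is down to {D}, so t₁ = D. Strike D from t₅.
t₂ must be B (only option left). So t₅ can't be B.
t₅ must be G (only option left).

t₁=D, t₂=B, t₃=C, t₄=F, t₅=G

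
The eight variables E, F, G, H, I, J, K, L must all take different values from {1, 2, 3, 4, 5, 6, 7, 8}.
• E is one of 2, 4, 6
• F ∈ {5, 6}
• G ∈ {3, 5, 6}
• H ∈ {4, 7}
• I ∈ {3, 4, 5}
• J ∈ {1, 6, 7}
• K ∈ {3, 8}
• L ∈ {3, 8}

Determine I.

4

The 8 variables together cover exactly {1, 2, 3, 4, 5, 6, 7, 8} — 8 values for 8 variables — and 1 appears only in J's list, so J = 1.
The 7 still-open variables together cover exactly {2, 3, 4, 5, 6, 7, 8} — 7 values for 7 variables — and 2 appears only in E's list, so E = 2.
The 6 still-open variables draw from only 6 values {3, 4, 5, 6, 7, 8}, so each is used; only H can be 7, hence H = 7.
Among the 5 still-open variables, 4 fits only I (and all 5 values in {3, 4, 5, 6, 8} must be used), so I = 4.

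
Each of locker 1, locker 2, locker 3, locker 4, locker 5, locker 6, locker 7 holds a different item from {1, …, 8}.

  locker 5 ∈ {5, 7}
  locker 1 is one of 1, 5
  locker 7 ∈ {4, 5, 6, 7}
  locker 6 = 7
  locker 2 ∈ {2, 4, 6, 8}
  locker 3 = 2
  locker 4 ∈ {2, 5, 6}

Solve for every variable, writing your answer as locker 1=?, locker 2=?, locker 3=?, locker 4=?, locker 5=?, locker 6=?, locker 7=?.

locker 3's domain is down to {2}, so locker 3 = 2. Strike 2 from locker 2, locker 4.
locker 6's domain is down to {7}, so locker 6 = 7. Strike 7 from locker 5, locker 7.
That leaves locker 5 = 5. So locker 1, locker 4, locker 7 can't be 5.
That leaves locker 1 = 1.
locker 4 has just one choice, so locker 4 = 6. Remove 6 from locker 2, locker 7.
locker 7 must be 4 (only option left). Remove 4 from locker 2.
locker 2 must be 8 (only option left).

locker 1=1, locker 2=8, locker 3=2, locker 4=6, locker 5=5, locker 6=7, locker 7=4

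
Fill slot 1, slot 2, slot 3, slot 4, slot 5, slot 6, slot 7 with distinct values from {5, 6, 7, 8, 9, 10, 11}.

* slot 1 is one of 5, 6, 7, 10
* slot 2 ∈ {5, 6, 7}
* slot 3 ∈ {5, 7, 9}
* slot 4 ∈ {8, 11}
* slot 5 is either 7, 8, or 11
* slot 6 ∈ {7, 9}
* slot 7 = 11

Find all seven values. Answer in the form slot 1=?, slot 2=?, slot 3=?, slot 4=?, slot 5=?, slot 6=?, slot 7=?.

slot 7 must be 11 (only option left). Remove 11 from slot 4, slot 5.
slot 4 must be 8 (only option left). Strike 8 from slot 5.
slot 5's domain is down to {7}, so slot 5 = 7. Strike 7 from slot 1, slot 2, slot 3, slot 6.
slot 6 must be 9 (only option left). Strike 9 from slot 3.
slot 3 has just one choice, so slot 3 = 5. Remove 5 from slot 1, slot 2.
slot 2 must be 6 (only option left). Eliminate 6 elsewhere: slot 1.
slot 1 must be 10 (only option left).

slot 1=10, slot 2=6, slot 3=5, slot 4=8, slot 5=7, slot 6=9, slot 7=11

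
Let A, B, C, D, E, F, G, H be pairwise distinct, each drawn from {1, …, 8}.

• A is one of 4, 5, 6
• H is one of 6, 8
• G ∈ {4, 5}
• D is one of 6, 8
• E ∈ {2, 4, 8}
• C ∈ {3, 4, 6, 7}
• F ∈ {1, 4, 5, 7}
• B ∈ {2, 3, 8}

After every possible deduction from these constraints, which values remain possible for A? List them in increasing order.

Among the 8 variables, 1 fits only F (and all 8 values in {1, 2, 3, 4, 5, 6, 7, 8} must be used), so F = 1.
The 7 still-open variables draw from only 7 values {2, 3, 4, 5, 6, 7, 8}, so each is used; only C can be 7, hence C = 7.
Among the 6 still-open variables, 3 fits only B (and all 6 values in {2, 3, 4, 5, 6, 8} must be used), so B = 3.
Among the 5 still-open variables, 2 fits only E (and all 5 values in {2, 4, 5, 6, 8} must be used), so E = 2.
The 2 variables D and H are confined to {6, 8}, which locks those values in; drop them from A.
No further eliminations apply; A can still be any of 4, 5.

4, 5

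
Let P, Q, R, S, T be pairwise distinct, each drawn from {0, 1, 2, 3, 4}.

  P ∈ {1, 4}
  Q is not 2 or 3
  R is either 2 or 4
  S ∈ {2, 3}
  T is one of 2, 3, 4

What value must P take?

The 5 variables together cover exactly {0, 1, 2, 3, 4} — 5 values for 5 variables — and 0 appears only in Q's list, so Q = 0.
The 4 still-open variables together cover exactly {1, 2, 3, 4} — 4 values for 4 variables — and 1 appears only in P's list, so P = 1.

1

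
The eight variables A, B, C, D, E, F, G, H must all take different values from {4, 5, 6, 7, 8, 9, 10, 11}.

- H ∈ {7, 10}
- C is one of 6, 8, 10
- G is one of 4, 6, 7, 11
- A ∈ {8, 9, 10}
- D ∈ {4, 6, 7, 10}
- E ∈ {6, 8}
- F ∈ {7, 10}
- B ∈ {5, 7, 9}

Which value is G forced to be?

11

The 8 variables draw from only 8 values {4, 5, 6, 7, 8, 9, 10, 11}, so each is used; only B can be 5, hence B = 5.
The 7 still-open variables draw from only 7 values {4, 6, 7, 8, 9, 10, 11}, so each is used; only A can be 9, hence A = 9.
Among the 6 still-open variables, 11 fits only G (and all 6 values in {4, 6, 7, 8, 10, 11} must be used), so G = 11.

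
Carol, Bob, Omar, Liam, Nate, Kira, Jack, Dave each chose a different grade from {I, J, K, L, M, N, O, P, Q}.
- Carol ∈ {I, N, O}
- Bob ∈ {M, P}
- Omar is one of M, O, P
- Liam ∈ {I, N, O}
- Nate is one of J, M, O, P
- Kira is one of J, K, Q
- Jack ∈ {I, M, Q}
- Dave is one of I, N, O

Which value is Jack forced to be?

The 8 variables together cover exactly {I, J, K, M, N, O, P, Q} — 8 values for 8 variables — and K appears only in Kira's list, so Kira = K.
The 7 still-open variables together cover exactly {I, J, M, N, O, P, Q} — 7 values for 7 variables — and J appears only in Nate's list, so Nate = J.
Among the 6 still-open variables, Q fits only Jack (and all 6 values in {I, M, N, O, P, Q} must be used), so Jack = Q.

Q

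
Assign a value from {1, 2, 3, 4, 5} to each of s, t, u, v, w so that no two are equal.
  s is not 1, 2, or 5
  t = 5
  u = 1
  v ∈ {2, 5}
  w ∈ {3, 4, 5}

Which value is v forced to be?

2

t has just one choice, so t = 5. Eliminate 5 elsewhere: v, w.
So v = 2.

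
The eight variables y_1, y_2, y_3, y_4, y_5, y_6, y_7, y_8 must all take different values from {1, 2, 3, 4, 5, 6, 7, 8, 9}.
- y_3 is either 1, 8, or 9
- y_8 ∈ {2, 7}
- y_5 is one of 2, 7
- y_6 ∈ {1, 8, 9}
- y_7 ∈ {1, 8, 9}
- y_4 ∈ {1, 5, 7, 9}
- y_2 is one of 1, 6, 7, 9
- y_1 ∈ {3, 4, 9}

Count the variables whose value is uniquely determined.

y_5 and y_8 share exactly the 2 values {2, 7}; by pigeonhole those values go to them, so strike 2, 7 from y_2, y_4.
The 3 variables y_3, y_6, y_7 are confined to {1, 8, 9}, which locks those values in; drop them from y_1, y_2, y_4.
y_2's domain is down to {6}, so y_2 = 6.
y_4 has just one choice, so y_4 = 5.
Determined: y_2=6, y_4=5. The other variables each still have more than one consistent value. That makes 2.

2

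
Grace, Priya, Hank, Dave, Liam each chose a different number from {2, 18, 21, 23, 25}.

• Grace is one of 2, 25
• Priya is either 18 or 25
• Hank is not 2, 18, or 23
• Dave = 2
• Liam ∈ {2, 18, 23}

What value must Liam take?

23

Dave's domain is down to {2}, so Dave = 2. Remove 2 from Grace, Liam.
Grace must be 25 (only option left). So Priya, Hank can't be 25.
That leaves Priya = 18. Eliminate 18 elsewhere: Liam.
So Liam = 23.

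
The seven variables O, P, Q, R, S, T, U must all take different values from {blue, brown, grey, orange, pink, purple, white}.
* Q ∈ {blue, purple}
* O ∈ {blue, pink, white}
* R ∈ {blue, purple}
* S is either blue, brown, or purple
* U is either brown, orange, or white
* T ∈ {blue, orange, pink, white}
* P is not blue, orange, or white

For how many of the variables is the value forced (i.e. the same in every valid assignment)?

The 7 variables together cover exactly {blue, brown, grey, orange, pink, purple, white} — 7 values for 7 variables — and grey appears only in P's list, so P = grey.
Q and R between them cover only {blue, purple} — a naked pair. Remove those values from O, S, T.
S has just one choice, so S = brown. So U can't be brown.
Determined: P=grey, S=brown. The other variables each still have more than one consistent value. That makes 2.

2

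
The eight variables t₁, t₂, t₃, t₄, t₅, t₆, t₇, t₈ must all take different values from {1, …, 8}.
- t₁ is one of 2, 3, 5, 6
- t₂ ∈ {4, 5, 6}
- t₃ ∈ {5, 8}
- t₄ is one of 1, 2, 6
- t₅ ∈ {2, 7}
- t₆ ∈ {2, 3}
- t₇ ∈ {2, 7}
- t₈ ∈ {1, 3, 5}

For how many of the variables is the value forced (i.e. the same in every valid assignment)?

The 8 variables draw from only 8 values {1, 2, 3, 4, 5, 6, 7, 8}, so each is used; only t₂ can be 4, hence t₂ = 4.
Among the 7 still-open variables, 8 fits only t₃ (and all 7 values in {1, 2, 3, 5, 6, 7, 8} must be used), so t₃ = 8.
t₅ and t₇ between them cover only {2, 7} — a naked pair. Remove those values from t₁, t₄, t₆.
That leaves t₆ = 3. So t₁, t₈ can't be 3.
Determined: t₂=4, t₃=8, t₆=3. The other variables each still have more than one consistent value. That makes 3.

3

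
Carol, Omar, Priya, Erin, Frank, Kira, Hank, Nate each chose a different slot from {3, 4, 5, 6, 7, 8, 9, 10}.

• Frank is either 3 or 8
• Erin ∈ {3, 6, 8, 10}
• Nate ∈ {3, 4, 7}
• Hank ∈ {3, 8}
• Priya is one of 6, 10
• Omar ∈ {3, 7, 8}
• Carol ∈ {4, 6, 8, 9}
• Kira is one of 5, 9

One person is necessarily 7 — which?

Omar

Among the 8 variables, 5 fits only Kira (and all 8 values in {3, 4, 5, 6, 7, 8, 9, 10} must be used), so Kira = 5.
The 7 still-open variables draw from only 7 values {3, 4, 6, 7, 8, 9, 10}, so each is used; only Carol can be 9, hence Carol = 9.
Among the 6 still-open variables, 4 fits only Nate (and all 6 values in {3, 4, 6, 7, 8, 10} must be used), so Nate = 4.
Among the 5 still-open variables, 7 fits only Omar (and all 5 values in {3, 6, 7, 8, 10} must be used), so Omar = 7.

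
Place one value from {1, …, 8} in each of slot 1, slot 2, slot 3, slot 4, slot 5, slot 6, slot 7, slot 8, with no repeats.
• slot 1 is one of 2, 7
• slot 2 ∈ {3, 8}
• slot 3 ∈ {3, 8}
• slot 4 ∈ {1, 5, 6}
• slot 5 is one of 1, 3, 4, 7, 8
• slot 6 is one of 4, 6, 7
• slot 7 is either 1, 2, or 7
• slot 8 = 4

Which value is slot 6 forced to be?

6

slot 8 must be 4 (only option left). Eliminate 4 elsewhere: slot 5, slot 6.
The 7 still-open variables together cover exactly {1, 2, 3, 5, 6, 7, 8} — 7 values for 7 variables — and 5 appears only in slot 4's list, so slot 4 = 5.
The 6 still-open variables together cover exactly {1, 2, 3, 6, 7, 8} — 6 values for 6 variables — and 6 appears only in slot 6's list, so slot 6 = 6.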